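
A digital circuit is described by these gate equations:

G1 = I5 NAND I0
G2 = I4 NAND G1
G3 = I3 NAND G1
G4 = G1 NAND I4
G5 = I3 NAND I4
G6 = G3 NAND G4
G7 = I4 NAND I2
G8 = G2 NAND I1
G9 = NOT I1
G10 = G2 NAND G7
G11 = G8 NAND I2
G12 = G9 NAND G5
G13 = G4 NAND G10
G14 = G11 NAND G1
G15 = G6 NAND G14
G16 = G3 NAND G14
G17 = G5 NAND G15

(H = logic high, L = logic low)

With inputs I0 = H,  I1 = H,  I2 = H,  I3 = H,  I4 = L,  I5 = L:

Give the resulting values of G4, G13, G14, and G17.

G1 = I5 NAND I0 = L NAND H = H
G2 = I4 NAND G1 = L NAND H = H
G3 = I3 NAND G1 = H NAND H = L
G4 = G1 NAND I4 = H NAND L = H
G5 = I3 NAND I4 = H NAND L = H
G6 = G3 NAND G4 = L NAND H = H
G7 = I4 NAND I2 = L NAND H = H
G8 = G2 NAND I1 = H NAND H = L
G10 = G2 NAND G7 = H NAND H = L
G11 = G8 NAND I2 = L NAND H = H
G13 = G4 NAND G10 = H NAND L = H
G14 = G11 NAND G1 = H NAND H = L
G15 = G6 NAND G14 = H NAND L = H
G17 = G5 NAND G15 = H NAND H = L

G4 = H; G13 = H; G14 = L; G17 = L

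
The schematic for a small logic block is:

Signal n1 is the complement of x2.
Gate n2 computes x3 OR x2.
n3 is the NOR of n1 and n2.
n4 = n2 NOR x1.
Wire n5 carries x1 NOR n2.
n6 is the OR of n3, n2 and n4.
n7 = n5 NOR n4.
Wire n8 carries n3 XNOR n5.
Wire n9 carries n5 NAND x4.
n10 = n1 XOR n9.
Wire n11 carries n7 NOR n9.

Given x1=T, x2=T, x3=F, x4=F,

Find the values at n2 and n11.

n2 = x3 OR x2 = F OR T = T
n4 = n2 NOR x1 = T NOR T = F
n5 = x1 NOR n2 = T NOR T = F
n7 = n5 NOR n4 = F NOR F = T
n9 = n5 NAND x4 = F NAND F = T
n11 = n7 NOR n9 = T NOR T = F

n2 = T; n11 = F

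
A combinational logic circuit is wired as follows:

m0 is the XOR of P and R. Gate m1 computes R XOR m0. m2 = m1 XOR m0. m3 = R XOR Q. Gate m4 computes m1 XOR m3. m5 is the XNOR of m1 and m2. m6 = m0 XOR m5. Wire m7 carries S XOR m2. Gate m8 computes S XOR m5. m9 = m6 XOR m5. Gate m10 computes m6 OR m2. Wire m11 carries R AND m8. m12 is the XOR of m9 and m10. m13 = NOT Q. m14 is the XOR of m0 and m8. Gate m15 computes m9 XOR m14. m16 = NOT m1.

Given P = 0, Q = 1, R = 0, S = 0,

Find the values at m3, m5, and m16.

m0 = P XOR R = 0 XOR 0 = 0
m1 = R XOR m0 = 0 XOR 0 = 0
m2 = m1 XOR m0 = 0 XOR 0 = 0
m3 = R XOR Q = 0 XOR 1 = 1
m5 = m1 XNOR m2 = 0 XNOR 0 = 1
m16 = NOT m1 = NOT 0 = 1

m3 = 1, m5 = 1, m16 = 1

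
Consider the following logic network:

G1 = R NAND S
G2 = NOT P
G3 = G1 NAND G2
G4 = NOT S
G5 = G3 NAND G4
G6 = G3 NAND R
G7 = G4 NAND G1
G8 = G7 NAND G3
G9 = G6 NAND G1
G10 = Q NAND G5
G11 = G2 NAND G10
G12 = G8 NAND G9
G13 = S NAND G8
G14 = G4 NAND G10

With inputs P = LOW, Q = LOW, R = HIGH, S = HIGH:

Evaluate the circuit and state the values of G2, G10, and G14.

G1 = R NAND S = HIGH NAND HIGH = LOW
G2 = NOT P = NOT LOW = HIGH
G3 = G1 NAND G2 = LOW NAND HIGH = HIGH
G4 = NOT S = NOT HIGH = LOW
G5 = G3 NAND G4 = HIGH NAND LOW = HIGH
G10 = Q NAND G5 = LOW NAND HIGH = HIGH
G14 = G4 NAND G10 = LOW NAND HIGH = HIGH

G2 = HIGH  G10 = HIGH  G14 = HIGH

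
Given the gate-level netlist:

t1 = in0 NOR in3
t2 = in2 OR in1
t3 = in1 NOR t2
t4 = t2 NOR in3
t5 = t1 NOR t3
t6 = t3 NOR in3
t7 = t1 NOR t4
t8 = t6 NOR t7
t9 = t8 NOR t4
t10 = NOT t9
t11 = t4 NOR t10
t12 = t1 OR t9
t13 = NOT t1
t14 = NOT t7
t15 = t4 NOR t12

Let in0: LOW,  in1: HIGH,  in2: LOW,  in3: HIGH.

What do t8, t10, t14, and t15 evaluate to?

t1 = in0 NOR in3 = LOW NOR HIGH = LOW
t2 = in2 OR in1 = LOW OR HIGH = HIGH
t3 = in1 NOR t2 = HIGH NOR HIGH = LOW
t4 = t2 NOR in3 = HIGH NOR HIGH = LOW
t6 = t3 NOR in3 = LOW NOR HIGH = LOW
t7 = t1 NOR t4 = LOW NOR LOW = HIGH
t8 = t6 NOR t7 = LOW NOR HIGH = LOW
t9 = t8 NOR t4 = LOW NOR LOW = HIGH
t10 = NOT t9 = NOT HIGH = LOW
t12 = t1 OR t9 = LOW OR HIGH = HIGH
t14 = NOT t7 = NOT HIGH = LOW
t15 = t4 NOR t12 = LOW NOR HIGH = LOW

t8 = LOW, t10 = LOW, t14 = LOW, t15 = LOW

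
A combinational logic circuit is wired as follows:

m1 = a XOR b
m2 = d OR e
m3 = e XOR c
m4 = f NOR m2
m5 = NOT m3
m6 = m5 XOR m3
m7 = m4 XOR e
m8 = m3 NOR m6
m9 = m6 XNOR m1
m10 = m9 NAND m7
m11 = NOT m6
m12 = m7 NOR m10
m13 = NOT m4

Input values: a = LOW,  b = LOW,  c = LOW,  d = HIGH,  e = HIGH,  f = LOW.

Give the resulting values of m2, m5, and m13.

m2 = HIGH, m5 = LOW, m13 = HIGH

m2 = d OR e = HIGH OR HIGH = HIGH
m3 = e XOR c = HIGH XOR LOW = HIGH
m4 = f NOR m2 = LOW NOR HIGH = LOW
m5 = NOT m3 = NOT HIGH = LOW
m13 = NOT m4 = NOT LOW = HIGH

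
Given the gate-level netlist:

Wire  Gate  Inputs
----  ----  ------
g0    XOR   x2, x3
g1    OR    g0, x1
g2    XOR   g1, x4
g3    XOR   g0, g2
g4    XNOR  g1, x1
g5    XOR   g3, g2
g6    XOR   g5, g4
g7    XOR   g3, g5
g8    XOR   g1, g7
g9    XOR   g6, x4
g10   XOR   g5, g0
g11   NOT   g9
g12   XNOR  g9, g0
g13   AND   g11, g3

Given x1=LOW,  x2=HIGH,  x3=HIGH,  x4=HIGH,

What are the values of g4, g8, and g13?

g4 = HIGH, g8 = HIGH, g13 = HIGH

g0 = x2 XOR x3 = HIGH XOR HIGH = LOW
g1 = g0 OR x1 = LOW OR LOW = LOW
g2 = g1 XOR x4 = LOW XOR HIGH = HIGH
g3 = g0 XOR g2 = LOW XOR HIGH = HIGH
g4 = g1 XNOR x1 = LOW XNOR LOW = HIGH
g5 = g3 XOR g2 = HIGH XOR HIGH = LOW
g6 = g5 XOR g4 = LOW XOR HIGH = HIGH
g7 = g3 XOR g5 = HIGH XOR LOW = HIGH
g8 = g1 XOR g7 = LOW XOR HIGH = HIGH
g9 = g6 XOR x4 = HIGH XOR HIGH = LOW
g11 = NOT g9 = NOT LOW = HIGH
g13 = g11 AND g3 = HIGH AND HIGH = HIGH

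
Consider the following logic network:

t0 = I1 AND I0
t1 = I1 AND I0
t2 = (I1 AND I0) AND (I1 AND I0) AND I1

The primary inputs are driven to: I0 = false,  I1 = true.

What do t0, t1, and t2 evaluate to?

t0 = true AND false = false
t1 = true AND false = false
t2 = (true AND false) AND (true AND false) AND true = false

t0 = false  t1 = false  t2 = false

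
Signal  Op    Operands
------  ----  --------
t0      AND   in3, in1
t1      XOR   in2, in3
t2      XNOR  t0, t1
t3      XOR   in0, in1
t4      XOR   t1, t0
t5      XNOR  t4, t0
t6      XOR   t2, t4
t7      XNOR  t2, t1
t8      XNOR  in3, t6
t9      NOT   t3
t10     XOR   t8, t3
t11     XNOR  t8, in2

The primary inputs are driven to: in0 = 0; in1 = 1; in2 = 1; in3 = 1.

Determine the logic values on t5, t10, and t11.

t0 = in3 AND in1 = 1 AND 1 = 1
t1 = in2 XOR in3 = 1 XOR 1 = 0
t2 = t0 XNOR t1 = 1 XNOR 0 = 0
t3 = in0 XOR in1 = 0 XOR 1 = 1
t4 = t1 XOR t0 = 0 XOR 1 = 1
t5 = t4 XNOR t0 = 1 XNOR 1 = 1
t6 = t2 XOR t4 = 0 XOR 1 = 1
t8 = in3 XNOR t6 = 1 XNOR 1 = 1
t10 = t8 XOR t3 = 1 XOR 1 = 0
t11 = t8 XNOR in2 = 1 XNOR 1 = 1

t5 = 1  t10 = 0  t11 = 1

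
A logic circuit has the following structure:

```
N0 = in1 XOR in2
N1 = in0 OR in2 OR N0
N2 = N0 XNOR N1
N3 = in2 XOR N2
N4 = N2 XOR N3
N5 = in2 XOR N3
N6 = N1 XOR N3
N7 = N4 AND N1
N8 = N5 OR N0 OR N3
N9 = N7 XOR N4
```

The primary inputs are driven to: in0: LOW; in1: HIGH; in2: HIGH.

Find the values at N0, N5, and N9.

N0 = in1 XOR in2 = HIGH XOR HIGH = LOW
N1 = in0 OR in2 OR N0 = LOW OR HIGH OR LOW = HIGH
N2 = N0 XNOR N1 = LOW XNOR HIGH = LOW
N3 = in2 XOR N2 = HIGH XOR LOW = HIGH
N4 = N2 XOR N3 = LOW XOR HIGH = HIGH
N5 = in2 XOR N3 = HIGH XOR HIGH = LOW
N7 = N4 AND N1 = HIGH AND HIGH = HIGH
N9 = N7 XOR N4 = HIGH XOR HIGH = LOW

N0 = LOW, N5 = LOW, N9 = LOW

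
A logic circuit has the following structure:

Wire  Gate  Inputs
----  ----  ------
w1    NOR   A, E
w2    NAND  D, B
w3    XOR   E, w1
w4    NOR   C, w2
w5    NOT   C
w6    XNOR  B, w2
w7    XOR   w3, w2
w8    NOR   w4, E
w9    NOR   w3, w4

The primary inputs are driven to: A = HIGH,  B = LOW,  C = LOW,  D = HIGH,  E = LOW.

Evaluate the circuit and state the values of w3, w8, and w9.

w3 = LOW; w8 = HIGH; w9 = HIGH

w1 = A NOR E = HIGH NOR LOW = LOW
w2 = D NAND B = HIGH NAND LOW = HIGH
w3 = E XOR w1 = LOW XOR LOW = LOW
w4 = C NOR w2 = LOW NOR HIGH = LOW
w8 = w4 NOR E = LOW NOR LOW = HIGH
w9 = w3 NOR w4 = LOW NOR LOW = HIGH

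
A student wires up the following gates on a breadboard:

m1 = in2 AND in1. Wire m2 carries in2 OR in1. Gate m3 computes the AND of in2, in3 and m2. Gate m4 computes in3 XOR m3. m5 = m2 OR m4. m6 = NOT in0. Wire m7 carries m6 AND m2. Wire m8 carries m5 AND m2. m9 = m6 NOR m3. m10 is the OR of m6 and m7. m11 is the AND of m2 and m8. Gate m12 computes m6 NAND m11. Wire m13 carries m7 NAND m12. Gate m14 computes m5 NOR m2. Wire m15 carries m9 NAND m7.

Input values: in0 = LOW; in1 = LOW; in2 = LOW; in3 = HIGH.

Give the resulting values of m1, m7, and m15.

m1 = LOW, m7 = LOW, m15 = HIGH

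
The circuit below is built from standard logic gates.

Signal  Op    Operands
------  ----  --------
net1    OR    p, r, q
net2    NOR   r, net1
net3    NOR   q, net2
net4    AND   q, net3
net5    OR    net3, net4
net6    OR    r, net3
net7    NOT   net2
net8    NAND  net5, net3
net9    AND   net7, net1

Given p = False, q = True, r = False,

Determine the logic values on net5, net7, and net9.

net1 = p OR r OR q = False OR False OR True = True
net2 = r NOR net1 = False NOR True = False
net3 = q NOR net2 = True NOR False = False
net4 = q AND net3 = True AND False = False
net5 = net3 OR net4 = False OR False = False
net7 = NOT net2 = NOT False = True
net9 = net7 AND net1 = True AND True = True

net5 = False  net7 = True  net9 = True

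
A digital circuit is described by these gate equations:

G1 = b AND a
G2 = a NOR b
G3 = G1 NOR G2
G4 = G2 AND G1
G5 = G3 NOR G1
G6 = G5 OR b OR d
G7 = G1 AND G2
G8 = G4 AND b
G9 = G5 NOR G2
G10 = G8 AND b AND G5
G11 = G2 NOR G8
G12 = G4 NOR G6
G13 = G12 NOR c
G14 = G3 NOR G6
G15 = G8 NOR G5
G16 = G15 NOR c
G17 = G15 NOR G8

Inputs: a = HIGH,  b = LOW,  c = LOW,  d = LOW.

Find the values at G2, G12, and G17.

G2 = LOW, G12 = HIGH, G17 = LOW

G1 = b AND a = LOW AND HIGH = LOW
G2 = a NOR b = HIGH NOR LOW = LOW
G3 = G1 NOR G2 = LOW NOR LOW = HIGH
G4 = G2 AND G1 = LOW AND LOW = LOW
G5 = G3 NOR G1 = HIGH NOR LOW = LOW
G6 = G5 OR b OR d = LOW OR LOW OR LOW = LOW
G8 = G4 AND b = LOW AND LOW = LOW
G12 = G4 NOR G6 = LOW NOR LOW = HIGH
G15 = G8 NOR G5 = LOW NOR LOW = HIGH
G17 = G15 NOR G8 = HIGH NOR LOW = LOW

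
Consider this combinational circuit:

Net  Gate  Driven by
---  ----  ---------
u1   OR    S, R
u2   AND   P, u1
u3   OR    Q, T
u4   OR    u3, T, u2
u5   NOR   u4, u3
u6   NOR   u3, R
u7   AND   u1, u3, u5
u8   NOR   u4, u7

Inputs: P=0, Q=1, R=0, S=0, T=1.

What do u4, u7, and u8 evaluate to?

u4 = 1  u7 = 0  u8 = 0

u1 = S OR R = 0 OR 0 = 0
u2 = P AND u1 = 0 AND 0 = 0
u3 = Q OR T = 1 OR 1 = 1
u4 = u3 OR T OR u2 = 1 OR 1 OR 0 = 1
u5 = u4 NOR u3 = 1 NOR 1 = 0
u7 = u1 AND u3 AND u5 = 0 AND 1 AND 0 = 0
u8 = u4 NOR u7 = 1 NOR 0 = 0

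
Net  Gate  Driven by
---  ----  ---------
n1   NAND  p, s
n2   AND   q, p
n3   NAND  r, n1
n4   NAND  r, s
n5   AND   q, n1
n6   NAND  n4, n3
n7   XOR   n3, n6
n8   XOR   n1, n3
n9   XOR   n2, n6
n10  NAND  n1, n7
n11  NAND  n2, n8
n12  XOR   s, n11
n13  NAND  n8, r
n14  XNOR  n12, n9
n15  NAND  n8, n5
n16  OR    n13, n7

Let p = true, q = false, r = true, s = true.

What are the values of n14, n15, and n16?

n14 = false, n15 = true, n16 = false

n1 = p NAND s = true NAND true = false
n2 = q AND p = false AND true = false
n3 = r NAND n1 = true NAND false = true
n4 = r NAND s = true NAND true = false
n5 = q AND n1 = false AND false = false
n6 = n4 NAND n3 = false NAND true = true
n7 = n3 XOR n6 = true XOR true = false
n8 = n1 XOR n3 = false XOR true = true
n9 = n2 XOR n6 = false XOR true = true
n11 = n2 NAND n8 = false NAND true = true
n12 = s XOR n11 = true XOR true = false
n13 = n8 NAND r = true NAND true = false
n14 = n12 XNOR n9 = false XNOR true = false
n15 = n8 NAND n5 = true NAND false = true
n16 = n13 OR n7 = false OR false = false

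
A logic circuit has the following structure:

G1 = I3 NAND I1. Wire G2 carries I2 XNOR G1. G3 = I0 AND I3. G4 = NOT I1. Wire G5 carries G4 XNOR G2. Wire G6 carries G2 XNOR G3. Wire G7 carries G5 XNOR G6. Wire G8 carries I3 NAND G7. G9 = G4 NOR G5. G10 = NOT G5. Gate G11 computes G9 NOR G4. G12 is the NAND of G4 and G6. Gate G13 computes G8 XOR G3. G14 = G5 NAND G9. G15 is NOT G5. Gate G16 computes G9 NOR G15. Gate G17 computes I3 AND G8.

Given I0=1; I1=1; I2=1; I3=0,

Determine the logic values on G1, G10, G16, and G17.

G1 = 1  G10 = 1  G16 = 0  G17 = 0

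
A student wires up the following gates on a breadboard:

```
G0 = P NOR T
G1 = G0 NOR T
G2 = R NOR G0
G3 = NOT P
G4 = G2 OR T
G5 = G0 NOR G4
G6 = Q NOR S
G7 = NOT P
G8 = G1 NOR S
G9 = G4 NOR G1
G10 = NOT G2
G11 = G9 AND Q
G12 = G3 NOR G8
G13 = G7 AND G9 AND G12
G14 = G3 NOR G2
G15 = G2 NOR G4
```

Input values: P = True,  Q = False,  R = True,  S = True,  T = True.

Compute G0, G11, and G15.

G0 = False, G11 = False, G15 = False

G0 = P NOR T = True NOR True = False
G1 = G0 NOR T = False NOR True = False
G2 = R NOR G0 = True NOR False = False
G4 = G2 OR T = False OR True = True
G9 = G4 NOR G1 = True NOR False = False
G11 = G9 AND Q = False AND False = False
G15 = G2 NOR G4 = False NOR True = False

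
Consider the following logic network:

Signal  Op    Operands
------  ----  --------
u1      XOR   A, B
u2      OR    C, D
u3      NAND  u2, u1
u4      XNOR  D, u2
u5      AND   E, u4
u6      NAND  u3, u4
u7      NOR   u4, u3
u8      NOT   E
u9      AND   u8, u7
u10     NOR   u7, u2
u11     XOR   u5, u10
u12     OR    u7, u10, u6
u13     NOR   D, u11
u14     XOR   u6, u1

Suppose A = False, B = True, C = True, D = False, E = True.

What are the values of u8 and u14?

u1 = A XOR B = False XOR True = True
u2 = C OR D = True OR False = True
u3 = u2 NAND u1 = True NAND True = False
u4 = D XNOR u2 = False XNOR True = False
u6 = u3 NAND u4 = False NAND False = True
u8 = NOT E = NOT True = False
u14 = u6 XOR u1 = True XOR True = False

u8 = False, u14 = False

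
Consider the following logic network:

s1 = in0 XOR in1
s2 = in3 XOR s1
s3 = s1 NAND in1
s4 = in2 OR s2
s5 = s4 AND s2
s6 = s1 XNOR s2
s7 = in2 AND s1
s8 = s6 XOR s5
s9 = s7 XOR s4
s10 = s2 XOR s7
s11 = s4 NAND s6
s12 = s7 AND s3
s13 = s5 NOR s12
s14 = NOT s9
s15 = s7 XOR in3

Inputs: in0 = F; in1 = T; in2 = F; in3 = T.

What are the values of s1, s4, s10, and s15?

s1 = T, s4 = F, s10 = F, s15 = T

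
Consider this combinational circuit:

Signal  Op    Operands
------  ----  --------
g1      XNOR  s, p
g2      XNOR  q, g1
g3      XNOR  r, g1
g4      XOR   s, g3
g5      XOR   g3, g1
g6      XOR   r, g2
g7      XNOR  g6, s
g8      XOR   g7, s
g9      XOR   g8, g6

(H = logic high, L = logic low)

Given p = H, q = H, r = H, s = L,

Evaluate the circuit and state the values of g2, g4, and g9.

g2 = L; g4 = L; g9 = H

g1 = s XNOR p = L XNOR H = L
g2 = q XNOR g1 = H XNOR L = L
g3 = r XNOR g1 = H XNOR L = L
g4 = s XOR g3 = L XOR L = L
g6 = r XOR g2 = H XOR L = H
g7 = g6 XNOR s = H XNOR L = L
g8 = g7 XOR s = L XOR L = L
g9 = g8 XOR g6 = L XOR H = H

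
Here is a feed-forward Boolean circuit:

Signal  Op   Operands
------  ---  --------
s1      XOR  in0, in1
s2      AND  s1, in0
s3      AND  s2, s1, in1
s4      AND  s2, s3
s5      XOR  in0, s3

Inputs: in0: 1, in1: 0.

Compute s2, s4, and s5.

s1 = in0 XOR in1 = 1 XOR 0 = 1
s2 = s1 AND in0 = 1 AND 1 = 1
s3 = s2 AND s1 AND in1 = 1 AND 1 AND 0 = 0
s4 = s2 AND s3 = 1 AND 0 = 0
s5 = in0 XOR s3 = 1 XOR 0 = 1

s2 = 1  s4 = 0  s5 = 1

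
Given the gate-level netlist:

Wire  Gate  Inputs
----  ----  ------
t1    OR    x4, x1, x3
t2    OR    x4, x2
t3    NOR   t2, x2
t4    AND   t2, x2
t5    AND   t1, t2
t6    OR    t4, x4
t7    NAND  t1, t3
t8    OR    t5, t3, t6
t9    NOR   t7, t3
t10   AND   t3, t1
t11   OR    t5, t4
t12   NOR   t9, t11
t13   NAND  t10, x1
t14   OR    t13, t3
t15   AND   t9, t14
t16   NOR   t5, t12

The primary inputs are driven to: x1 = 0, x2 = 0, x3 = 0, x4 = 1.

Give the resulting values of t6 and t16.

t1 = x4 OR x1 OR x3 = 1 OR 0 OR 0 = 1
t2 = x4 OR x2 = 1 OR 0 = 1
t3 = t2 NOR x2 = 1 NOR 0 = 0
t4 = t2 AND x2 = 1 AND 0 = 0
t5 = t1 AND t2 = 1 AND 1 = 1
t6 = t4 OR x4 = 0 OR 1 = 1
t7 = t1 NAND t3 = 1 NAND 0 = 1
t9 = t7 NOR t3 = 1 NOR 0 = 0
t11 = t5 OR t4 = 1 OR 0 = 1
t12 = t9 NOR t11 = 0 NOR 1 = 0
t16 = t5 NOR t12 = 1 NOR 0 = 0

t6 = 1, t16 = 0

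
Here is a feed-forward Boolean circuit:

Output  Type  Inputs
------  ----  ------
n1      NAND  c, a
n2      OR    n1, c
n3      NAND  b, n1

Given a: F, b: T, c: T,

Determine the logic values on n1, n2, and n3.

n1 = T  n2 = T  n3 = F

n1 = c NAND a = T NAND F = T
n2 = n1 OR c = T OR T = T
n3 = b NAND n1 = T NAND T = F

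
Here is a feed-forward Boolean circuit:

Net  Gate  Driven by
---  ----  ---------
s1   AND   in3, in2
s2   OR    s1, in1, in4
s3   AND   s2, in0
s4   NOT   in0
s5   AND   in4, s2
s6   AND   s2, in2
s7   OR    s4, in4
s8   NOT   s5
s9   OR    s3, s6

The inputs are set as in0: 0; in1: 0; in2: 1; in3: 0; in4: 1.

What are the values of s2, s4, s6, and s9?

s2 = 1, s4 = 1, s6 = 1, s9 = 1

s1 = in3 AND in2 = 0 AND 1 = 0
s2 = s1 OR in1 OR in4 = 0 OR 0 OR 1 = 1
s3 = s2 AND in0 = 1 AND 0 = 0
s4 = NOT in0 = NOT 0 = 1
s6 = s2 AND in2 = 1 AND 1 = 1
s9 = s3 OR s6 = 0 OR 1 = 1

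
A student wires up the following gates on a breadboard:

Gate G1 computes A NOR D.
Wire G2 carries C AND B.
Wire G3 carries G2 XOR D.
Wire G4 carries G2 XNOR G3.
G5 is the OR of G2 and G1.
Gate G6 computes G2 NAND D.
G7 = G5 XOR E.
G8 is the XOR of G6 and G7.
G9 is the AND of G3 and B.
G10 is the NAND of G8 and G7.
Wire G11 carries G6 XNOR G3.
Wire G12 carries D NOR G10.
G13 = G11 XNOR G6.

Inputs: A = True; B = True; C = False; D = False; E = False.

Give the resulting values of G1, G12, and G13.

G1 = False, G12 = False, G13 = False

G1 = A NOR D = True NOR False = False
G2 = C AND B = False AND True = False
G3 = G2 XOR D = False XOR False = False
G5 = G2 OR G1 = False OR False = False
G6 = G2 NAND D = False NAND False = True
G7 = G5 XOR E = False XOR False = False
G8 = G6 XOR G7 = True XOR False = True
G10 = G8 NAND G7 = True NAND False = True
G11 = G6 XNOR G3 = True XNOR False = False
G12 = D NOR G10 = False NOR True = False
G13 = G11 XNOR G6 = False XNOR True = False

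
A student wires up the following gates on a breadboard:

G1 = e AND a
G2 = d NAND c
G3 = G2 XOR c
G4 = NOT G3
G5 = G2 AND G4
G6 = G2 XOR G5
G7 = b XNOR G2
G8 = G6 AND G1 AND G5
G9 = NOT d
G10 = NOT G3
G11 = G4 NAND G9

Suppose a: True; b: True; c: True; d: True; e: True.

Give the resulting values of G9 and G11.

G9 = False  G11 = True

G2 = d NAND c = True NAND True = False
G3 = G2 XOR c = False XOR True = True
G4 = NOT G3 = NOT True = False
G9 = NOT d = NOT True = False
G11 = G4 NAND G9 = False NAND False = True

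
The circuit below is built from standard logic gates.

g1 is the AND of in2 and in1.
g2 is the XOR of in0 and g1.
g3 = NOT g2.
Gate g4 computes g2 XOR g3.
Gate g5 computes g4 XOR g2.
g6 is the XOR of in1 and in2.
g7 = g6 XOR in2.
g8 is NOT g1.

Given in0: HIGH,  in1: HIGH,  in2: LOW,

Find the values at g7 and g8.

g1 = in2 AND in1 = LOW AND HIGH = LOW
g6 = in1 XOR in2 = HIGH XOR LOW = HIGH
g7 = g6 XOR in2 = HIGH XOR LOW = HIGH
g8 = NOT g1 = NOT LOW = HIGH

g7 = HIGH  g8 = HIGH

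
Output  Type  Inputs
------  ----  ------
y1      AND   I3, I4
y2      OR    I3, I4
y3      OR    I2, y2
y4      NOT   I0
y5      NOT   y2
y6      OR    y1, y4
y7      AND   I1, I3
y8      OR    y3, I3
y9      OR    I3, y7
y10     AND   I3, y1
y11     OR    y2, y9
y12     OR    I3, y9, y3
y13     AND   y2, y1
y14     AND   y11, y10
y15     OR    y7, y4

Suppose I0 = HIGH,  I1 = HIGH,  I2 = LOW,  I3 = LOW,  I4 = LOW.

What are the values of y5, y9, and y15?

y5 = HIGH, y9 = LOW, y15 = LOW

y2 = I3 OR I4 = LOW OR LOW = LOW
y4 = NOT I0 = NOT HIGH = LOW
y5 = NOT y2 = NOT LOW = HIGH
y7 = I1 AND I3 = HIGH AND LOW = LOW
y9 = I3 OR y7 = LOW OR LOW = LOW
y15 = y7 OR y4 = LOW OR LOW = LOW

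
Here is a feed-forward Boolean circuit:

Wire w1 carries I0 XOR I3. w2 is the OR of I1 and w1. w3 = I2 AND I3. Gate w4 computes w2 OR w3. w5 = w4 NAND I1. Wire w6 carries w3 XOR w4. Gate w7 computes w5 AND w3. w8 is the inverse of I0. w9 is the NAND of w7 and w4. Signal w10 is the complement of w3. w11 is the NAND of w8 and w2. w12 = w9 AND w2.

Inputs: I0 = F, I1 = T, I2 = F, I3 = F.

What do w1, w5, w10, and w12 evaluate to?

w1 = I0 XOR I3 = F XOR F = F
w2 = I1 OR w1 = T OR F = T
w3 = I2 AND I3 = F AND F = F
w4 = w2 OR w3 = T OR F = T
w5 = w4 NAND I1 = T NAND T = F
w7 = w5 AND w3 = F AND F = F
w9 = w7 NAND w4 = F NAND T = T
w10 = NOT w3 = NOT F = T
w12 = w9 AND w2 = T AND T = T

w1 = F, w5 = F, w10 = T, w12 = T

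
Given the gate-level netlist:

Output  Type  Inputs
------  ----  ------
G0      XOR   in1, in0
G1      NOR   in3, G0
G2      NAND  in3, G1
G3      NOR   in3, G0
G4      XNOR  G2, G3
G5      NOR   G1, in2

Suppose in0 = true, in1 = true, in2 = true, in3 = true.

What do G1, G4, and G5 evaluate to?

G1 = false  G4 = false  G5 = false

G0 = in1 XOR in0 = true XOR true = false
G1 = in3 NOR G0 = true NOR false = false
G2 = in3 NAND G1 = true NAND false = true
G3 = in3 NOR G0 = true NOR false = false
G4 = G2 XNOR G3 = true XNOR false = false
G5 = G1 NOR in2 = false NOR true = false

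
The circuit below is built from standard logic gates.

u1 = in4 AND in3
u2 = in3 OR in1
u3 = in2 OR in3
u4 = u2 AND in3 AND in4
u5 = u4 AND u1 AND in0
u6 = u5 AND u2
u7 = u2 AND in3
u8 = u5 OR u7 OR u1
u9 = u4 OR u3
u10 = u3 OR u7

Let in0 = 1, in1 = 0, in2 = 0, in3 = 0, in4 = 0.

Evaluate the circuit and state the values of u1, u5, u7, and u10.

u1 = 0, u5 = 0, u7 = 0, u10 = 0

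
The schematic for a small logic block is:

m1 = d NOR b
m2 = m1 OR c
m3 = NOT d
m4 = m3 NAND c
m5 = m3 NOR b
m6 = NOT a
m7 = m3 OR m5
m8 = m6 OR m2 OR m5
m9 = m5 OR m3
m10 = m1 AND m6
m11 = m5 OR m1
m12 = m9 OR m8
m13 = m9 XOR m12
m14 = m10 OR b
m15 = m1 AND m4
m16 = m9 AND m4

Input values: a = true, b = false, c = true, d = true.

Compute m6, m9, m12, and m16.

m6 = false  m9 = true  m12 = true  m16 = true

m1 = d NOR b = true NOR false = false
m2 = m1 OR c = false OR true = true
m3 = NOT d = NOT true = false
m4 = m3 NAND c = false NAND true = true
m5 = m3 NOR b = false NOR false = true
m6 = NOT a = NOT true = false
m8 = m6 OR m2 OR m5 = false OR true OR true = true
m9 = m5 OR m3 = true OR false = true
m12 = m9 OR m8 = true OR true = true
m16 = m9 AND m4 = true AND true = true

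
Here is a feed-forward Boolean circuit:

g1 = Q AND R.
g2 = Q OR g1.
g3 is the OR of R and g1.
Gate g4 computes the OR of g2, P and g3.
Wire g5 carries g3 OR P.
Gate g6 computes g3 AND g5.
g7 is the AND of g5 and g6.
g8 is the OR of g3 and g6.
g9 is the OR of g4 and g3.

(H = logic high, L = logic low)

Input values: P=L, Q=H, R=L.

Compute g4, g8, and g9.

g1 = Q AND R = H AND L = L
g2 = Q OR g1 = H OR L = H
g3 = R OR g1 = L OR L = L
g4 = g2 OR P OR g3 = H OR L OR L = H
g5 = g3 OR P = L OR L = L
g6 = g3 AND g5 = L AND L = L
g8 = g3 OR g6 = L OR L = L
g9 = g4 OR g3 = H OR L = H

g4 = H, g8 = L, g9 = H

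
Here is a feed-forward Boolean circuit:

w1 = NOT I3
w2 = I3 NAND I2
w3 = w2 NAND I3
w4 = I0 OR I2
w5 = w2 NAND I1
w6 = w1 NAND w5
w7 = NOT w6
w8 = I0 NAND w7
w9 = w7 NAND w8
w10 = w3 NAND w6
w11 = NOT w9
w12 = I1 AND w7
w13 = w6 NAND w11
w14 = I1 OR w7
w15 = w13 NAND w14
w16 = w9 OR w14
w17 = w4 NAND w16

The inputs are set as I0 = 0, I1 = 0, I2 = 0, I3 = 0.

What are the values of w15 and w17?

w1 = NOT I3 = NOT 0 = 1
w2 = I3 NAND I2 = 0 NAND 0 = 1
w4 = I0 OR I2 = 0 OR 0 = 0
w5 = w2 NAND I1 = 1 NAND 0 = 1
w6 = w1 NAND w5 = 1 NAND 1 = 0
w7 = NOT w6 = NOT 0 = 1
w8 = I0 NAND w7 = 0 NAND 1 = 1
w9 = w7 NAND w8 = 1 NAND 1 = 0
w11 = NOT w9 = NOT 0 = 1
w13 = w6 NAND w11 = 0 NAND 1 = 1
w14 = I1 OR w7 = 0 OR 1 = 1
w15 = w13 NAND w14 = 1 NAND 1 = 0
w16 = w9 OR w14 = 0 OR 1 = 1
w17 = w4 NAND w16 = 0 NAND 1 = 1

w15 = 0; w17 = 1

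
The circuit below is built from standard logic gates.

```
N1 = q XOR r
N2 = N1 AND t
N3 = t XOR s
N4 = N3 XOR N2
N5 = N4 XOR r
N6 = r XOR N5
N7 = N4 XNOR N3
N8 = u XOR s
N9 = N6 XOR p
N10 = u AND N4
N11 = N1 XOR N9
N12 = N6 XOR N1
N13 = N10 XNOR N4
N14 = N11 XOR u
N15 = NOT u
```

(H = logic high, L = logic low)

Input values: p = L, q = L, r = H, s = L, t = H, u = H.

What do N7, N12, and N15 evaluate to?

N7 = L, N12 = H, N15 = L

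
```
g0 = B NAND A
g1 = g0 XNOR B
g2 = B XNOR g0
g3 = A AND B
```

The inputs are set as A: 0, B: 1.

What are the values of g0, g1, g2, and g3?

g0 = 1; g1 = 1; g2 = 1; g3 = 0

g0 = B NAND A = 1 NAND 0 = 1
g1 = g0 XNOR B = 1 XNOR 1 = 1
g2 = B XNOR g0 = 1 XNOR 1 = 1
g3 = A AND B = 0 AND 1 = 0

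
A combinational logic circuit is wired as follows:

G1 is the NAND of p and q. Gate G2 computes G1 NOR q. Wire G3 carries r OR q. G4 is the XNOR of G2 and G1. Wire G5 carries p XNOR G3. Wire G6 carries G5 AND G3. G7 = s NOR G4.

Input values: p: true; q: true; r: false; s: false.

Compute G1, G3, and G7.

G1 = false, G3 = true, G7 = false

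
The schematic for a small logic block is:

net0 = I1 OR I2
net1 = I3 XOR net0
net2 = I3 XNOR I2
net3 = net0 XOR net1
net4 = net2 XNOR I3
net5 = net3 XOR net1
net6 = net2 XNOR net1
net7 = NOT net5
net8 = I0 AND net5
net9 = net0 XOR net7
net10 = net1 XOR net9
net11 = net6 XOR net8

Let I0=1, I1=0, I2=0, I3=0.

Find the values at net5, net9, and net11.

net0 = I1 OR I2 = 0 OR 0 = 0
net1 = I3 XOR net0 = 0 XOR 0 = 0
net2 = I3 XNOR I2 = 0 XNOR 0 = 1
net3 = net0 XOR net1 = 0 XOR 0 = 0
net5 = net3 XOR net1 = 0 XOR 0 = 0
net6 = net2 XNOR net1 = 1 XNOR 0 = 0
net7 = NOT net5 = NOT 0 = 1
net8 = I0 AND net5 = 1 AND 0 = 0
net9 = net0 XOR net7 = 0 XOR 1 = 1
net11 = net6 XOR net8 = 0 XOR 0 = 0

net5 = 0; net9 = 1; net11 = 0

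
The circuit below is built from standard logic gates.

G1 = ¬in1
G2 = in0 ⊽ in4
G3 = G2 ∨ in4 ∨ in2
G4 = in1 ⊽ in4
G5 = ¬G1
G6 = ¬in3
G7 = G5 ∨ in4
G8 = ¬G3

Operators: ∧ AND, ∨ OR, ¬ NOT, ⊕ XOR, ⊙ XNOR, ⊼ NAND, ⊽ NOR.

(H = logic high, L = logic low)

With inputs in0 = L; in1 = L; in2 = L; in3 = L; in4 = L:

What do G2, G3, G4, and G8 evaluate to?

G2 = H; G3 = H; G4 = H; G8 = L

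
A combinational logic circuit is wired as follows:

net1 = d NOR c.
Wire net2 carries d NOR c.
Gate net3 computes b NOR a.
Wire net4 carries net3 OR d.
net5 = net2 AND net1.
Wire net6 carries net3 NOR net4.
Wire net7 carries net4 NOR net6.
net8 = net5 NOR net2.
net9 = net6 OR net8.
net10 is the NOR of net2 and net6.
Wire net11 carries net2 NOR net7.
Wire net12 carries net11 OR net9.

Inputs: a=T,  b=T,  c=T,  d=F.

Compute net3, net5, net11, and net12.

net3 = F  net5 = F  net11 = T  net12 = T

net1 = d NOR c = F NOR T = F
net2 = d NOR c = F NOR T = F
net3 = b NOR a = T NOR T = F
net4 = net3 OR d = F OR F = F
net5 = net2 AND net1 = F AND F = F
net6 = net3 NOR net4 = F NOR F = T
net7 = net4 NOR net6 = F NOR T = F
net8 = net5 NOR net2 = F NOR F = T
net9 = net6 OR net8 = T OR T = T
net11 = net2 NOR net7 = F NOR F = T
net12 = net11 OR net9 = T OR T = T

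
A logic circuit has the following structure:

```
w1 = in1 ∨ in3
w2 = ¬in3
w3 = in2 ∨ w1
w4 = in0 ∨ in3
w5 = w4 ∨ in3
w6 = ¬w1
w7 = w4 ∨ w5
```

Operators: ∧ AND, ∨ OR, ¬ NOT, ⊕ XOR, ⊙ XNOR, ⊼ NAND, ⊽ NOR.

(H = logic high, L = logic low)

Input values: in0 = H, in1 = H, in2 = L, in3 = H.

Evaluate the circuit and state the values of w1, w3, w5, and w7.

w1 = H; w3 = H; w5 = H; w7 = H

w1 = in1 OR in3 = H OR H = H
w3 = in2 OR w1 = L OR H = H
w4 = in0 OR in3 = H OR H = H
w5 = w4 OR in3 = H OR H = H
w7 = w4 OR w5 = H OR H = H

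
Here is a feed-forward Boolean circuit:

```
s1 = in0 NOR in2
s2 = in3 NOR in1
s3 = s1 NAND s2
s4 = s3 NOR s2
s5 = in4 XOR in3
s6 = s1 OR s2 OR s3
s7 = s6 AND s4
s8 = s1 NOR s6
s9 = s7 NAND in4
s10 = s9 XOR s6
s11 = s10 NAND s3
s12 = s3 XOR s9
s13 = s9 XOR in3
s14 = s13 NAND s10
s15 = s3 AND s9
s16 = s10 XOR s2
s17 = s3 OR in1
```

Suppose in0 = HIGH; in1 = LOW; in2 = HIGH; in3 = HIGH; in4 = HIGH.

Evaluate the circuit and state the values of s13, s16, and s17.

s1 = in0 NOR in2 = HIGH NOR HIGH = LOW
s2 = in3 NOR in1 = HIGH NOR LOW = LOW
s3 = s1 NAND s2 = LOW NAND LOW = HIGH
s4 = s3 NOR s2 = HIGH NOR LOW = LOW
s6 = s1 OR s2 OR s3 = LOW OR LOW OR HIGH = HIGH
s7 = s6 AND s4 = HIGH AND LOW = LOW
s9 = s7 NAND in4 = LOW NAND HIGH = HIGH
s10 = s9 XOR s6 = HIGH XOR HIGH = LOW
s13 = s9 XOR in3 = HIGH XOR HIGH = LOW
s16 = s10 XOR s2 = LOW XOR LOW = LOW
s17 = s3 OR in1 = HIGH OR LOW = HIGH

s13 = LOW; s16 = LOW; s17 = HIGH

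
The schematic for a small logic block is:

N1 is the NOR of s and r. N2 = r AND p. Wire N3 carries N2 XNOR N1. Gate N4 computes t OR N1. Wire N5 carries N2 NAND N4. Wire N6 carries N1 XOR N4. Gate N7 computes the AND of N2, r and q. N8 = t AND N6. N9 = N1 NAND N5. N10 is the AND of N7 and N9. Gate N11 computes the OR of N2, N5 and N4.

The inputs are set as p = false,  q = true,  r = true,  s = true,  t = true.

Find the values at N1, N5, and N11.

N1 = false; N5 = true; N11 = true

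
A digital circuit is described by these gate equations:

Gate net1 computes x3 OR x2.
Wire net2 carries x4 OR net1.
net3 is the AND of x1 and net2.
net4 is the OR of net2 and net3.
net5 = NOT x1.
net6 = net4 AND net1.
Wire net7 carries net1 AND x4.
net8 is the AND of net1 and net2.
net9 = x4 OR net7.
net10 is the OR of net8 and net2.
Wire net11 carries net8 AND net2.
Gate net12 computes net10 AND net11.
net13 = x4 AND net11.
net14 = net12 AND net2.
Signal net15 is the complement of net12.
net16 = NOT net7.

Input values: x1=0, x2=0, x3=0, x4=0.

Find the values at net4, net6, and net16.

net1 = x3 OR x2 = 0 OR 0 = 0
net2 = x4 OR net1 = 0 OR 0 = 0
net3 = x1 AND net2 = 0 AND 0 = 0
net4 = net2 OR net3 = 0 OR 0 = 0
net6 = net4 AND net1 = 0 AND 0 = 0
net7 = net1 AND x4 = 0 AND 0 = 0
net16 = NOT net7 = NOT 0 = 1

net4 = 0, net6 = 0, net16 = 1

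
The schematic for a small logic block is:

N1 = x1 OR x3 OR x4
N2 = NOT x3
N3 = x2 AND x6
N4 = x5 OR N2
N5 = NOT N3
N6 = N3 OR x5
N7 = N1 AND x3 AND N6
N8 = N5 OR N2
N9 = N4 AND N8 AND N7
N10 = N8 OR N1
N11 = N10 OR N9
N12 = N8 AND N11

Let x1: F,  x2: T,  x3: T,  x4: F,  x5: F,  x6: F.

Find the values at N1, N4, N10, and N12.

N1 = x1 OR x3 OR x4 = F OR T OR F = T
N2 = NOT x3 = NOT T = F
N3 = x2 AND x6 = T AND F = F
N4 = x5 OR N2 = F OR F = F
N5 = NOT N3 = NOT F = T
N6 = N3 OR x5 = F OR F = F
N7 = N1 AND x3 AND N6 = T AND T AND F = F
N8 = N5 OR N2 = T OR F = T
N9 = N4 AND N8 AND N7 = F AND T AND F = F
N10 = N8 OR N1 = T OR T = T
N11 = N10 OR N9 = T OR F = T
N12 = N8 AND N11 = T AND T = T

N1 = T, N4 = F, N10 = T, N12 = T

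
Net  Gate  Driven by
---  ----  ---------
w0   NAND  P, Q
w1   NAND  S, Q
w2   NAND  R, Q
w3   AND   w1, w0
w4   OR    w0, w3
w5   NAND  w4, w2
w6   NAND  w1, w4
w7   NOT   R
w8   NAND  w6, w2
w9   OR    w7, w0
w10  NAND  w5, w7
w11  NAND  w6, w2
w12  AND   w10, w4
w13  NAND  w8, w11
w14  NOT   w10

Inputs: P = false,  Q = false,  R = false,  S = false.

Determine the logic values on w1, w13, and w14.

w0 = P NAND Q = false NAND false = true
w1 = S NAND Q = false NAND false = true
w2 = R NAND Q = false NAND false = true
w3 = w1 AND w0 = true AND true = true
w4 = w0 OR w3 = true OR true = true
w5 = w4 NAND w2 = true NAND true = false
w6 = w1 NAND w4 = true NAND true = false
w7 = NOT R = NOT false = true
w8 = w6 NAND w2 = false NAND true = true
w10 = w5 NAND w7 = false NAND true = true
w11 = w6 NAND w2 = false NAND true = true
w13 = w8 NAND w11 = true NAND true = false
w14 = NOT w10 = NOT true = false

w1 = true, w13 = false, w14 = false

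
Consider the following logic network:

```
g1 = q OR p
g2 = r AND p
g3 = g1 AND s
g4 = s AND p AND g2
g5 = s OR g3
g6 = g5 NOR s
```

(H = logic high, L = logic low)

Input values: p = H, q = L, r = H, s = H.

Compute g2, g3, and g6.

g2 = H, g3 = H, g6 = L

g1 = q OR p = L OR H = H
g2 = r AND p = H AND H = H
g3 = g1 AND s = H AND H = H
g5 = s OR g3 = H OR H = H
g6 = g5 NOR s = H NOR H = L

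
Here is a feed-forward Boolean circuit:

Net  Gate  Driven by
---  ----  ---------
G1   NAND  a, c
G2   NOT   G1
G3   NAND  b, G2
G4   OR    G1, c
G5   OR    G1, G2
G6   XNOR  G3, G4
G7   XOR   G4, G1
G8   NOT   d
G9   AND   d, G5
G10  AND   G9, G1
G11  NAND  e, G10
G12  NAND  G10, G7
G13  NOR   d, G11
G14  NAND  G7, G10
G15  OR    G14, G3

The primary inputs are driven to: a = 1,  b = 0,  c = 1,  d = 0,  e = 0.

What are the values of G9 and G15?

G9 = 0, G15 = 1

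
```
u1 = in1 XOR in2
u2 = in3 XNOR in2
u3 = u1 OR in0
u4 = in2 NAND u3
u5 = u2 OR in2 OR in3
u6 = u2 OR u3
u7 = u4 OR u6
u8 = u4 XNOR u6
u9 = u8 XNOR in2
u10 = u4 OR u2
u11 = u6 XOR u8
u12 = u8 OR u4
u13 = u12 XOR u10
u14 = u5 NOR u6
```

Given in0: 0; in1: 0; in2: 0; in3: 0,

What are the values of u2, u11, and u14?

u1 = in1 XOR in2 = 0 XOR 0 = 0
u2 = in3 XNOR in2 = 0 XNOR 0 = 1
u3 = u1 OR in0 = 0 OR 0 = 0
u4 = in2 NAND u3 = 0 NAND 0 = 1
u5 = u2 OR in2 OR in3 = 1 OR 0 OR 0 = 1
u6 = u2 OR u3 = 1 OR 0 = 1
u8 = u4 XNOR u6 = 1 XNOR 1 = 1
u11 = u6 XOR u8 = 1 XOR 1 = 0
u14 = u5 NOR u6 = 1 NOR 1 = 0

u2 = 1, u11 = 0, u14 = 0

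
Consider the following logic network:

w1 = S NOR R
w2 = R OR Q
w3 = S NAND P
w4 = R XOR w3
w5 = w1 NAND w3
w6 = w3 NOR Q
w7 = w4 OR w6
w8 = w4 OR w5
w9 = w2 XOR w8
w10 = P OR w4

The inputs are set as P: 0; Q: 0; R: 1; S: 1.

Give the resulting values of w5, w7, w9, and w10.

w5 = 1; w7 = 0; w9 = 0; w10 = 0

w1 = S NOR R = 1 NOR 1 = 0
w2 = R OR Q = 1 OR 0 = 1
w3 = S NAND P = 1 NAND 0 = 1
w4 = R XOR w3 = 1 XOR 1 = 0
w5 = w1 NAND w3 = 0 NAND 1 = 1
w6 = w3 NOR Q = 1 NOR 0 = 0
w7 = w4 OR w6 = 0 OR 0 = 0
w8 = w4 OR w5 = 0 OR 1 = 1
w9 = w2 XOR w8 = 1 XOR 1 = 0
w10 = P OR w4 = 0 OR 0 = 0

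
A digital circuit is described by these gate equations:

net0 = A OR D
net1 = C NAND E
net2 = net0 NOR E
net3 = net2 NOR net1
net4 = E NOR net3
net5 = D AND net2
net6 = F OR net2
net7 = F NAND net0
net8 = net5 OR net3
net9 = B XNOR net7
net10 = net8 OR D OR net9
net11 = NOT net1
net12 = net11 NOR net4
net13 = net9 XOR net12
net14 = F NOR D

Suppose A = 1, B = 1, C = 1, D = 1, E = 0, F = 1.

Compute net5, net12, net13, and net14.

net0 = A OR D = 1 OR 1 = 1
net1 = C NAND E = 1 NAND 0 = 1
net2 = net0 NOR E = 1 NOR 0 = 0
net3 = net2 NOR net1 = 0 NOR 1 = 0
net4 = E NOR net3 = 0 NOR 0 = 1
net5 = D AND net2 = 1 AND 0 = 0
net7 = F NAND net0 = 1 NAND 1 = 0
net9 = B XNOR net7 = 1 XNOR 0 = 0
net11 = NOT net1 = NOT 1 = 0
net12 = net11 NOR net4 = 0 NOR 1 = 0
net13 = net9 XOR net12 = 0 XOR 0 = 0
net14 = F NOR D = 1 NOR 1 = 0

net5 = 0  net12 = 0  net13 = 0  net14 = 0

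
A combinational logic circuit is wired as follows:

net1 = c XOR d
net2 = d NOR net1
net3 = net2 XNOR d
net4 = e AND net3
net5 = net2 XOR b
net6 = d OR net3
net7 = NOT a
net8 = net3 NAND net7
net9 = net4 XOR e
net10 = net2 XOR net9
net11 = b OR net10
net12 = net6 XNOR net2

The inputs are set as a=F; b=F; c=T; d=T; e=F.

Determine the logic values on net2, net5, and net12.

net2 = F, net5 = F, net12 = F

net1 = c XOR d = T XOR T = F
net2 = d NOR net1 = T NOR F = F
net3 = net2 XNOR d = F XNOR T = F
net5 = net2 XOR b = F XOR F = F
net6 = d OR net3 = T OR F = T
net12 = net6 XNOR net2 = T XNOR F = F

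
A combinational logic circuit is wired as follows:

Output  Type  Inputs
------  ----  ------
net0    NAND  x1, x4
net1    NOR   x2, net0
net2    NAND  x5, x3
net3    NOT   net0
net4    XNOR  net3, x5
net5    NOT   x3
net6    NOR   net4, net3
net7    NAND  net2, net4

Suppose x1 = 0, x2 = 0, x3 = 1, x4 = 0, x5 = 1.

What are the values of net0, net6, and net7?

net0 = x1 NAND x4 = 0 NAND 0 = 1
net2 = x5 NAND x3 = 1 NAND 1 = 0
net3 = NOT net0 = NOT 1 = 0
net4 = net3 XNOR x5 = 0 XNOR 1 = 0
net6 = net4 NOR net3 = 0 NOR 0 = 1
net7 = net2 NAND net4 = 0 NAND 0 = 1

net0 = 1; net6 = 1; net7 = 1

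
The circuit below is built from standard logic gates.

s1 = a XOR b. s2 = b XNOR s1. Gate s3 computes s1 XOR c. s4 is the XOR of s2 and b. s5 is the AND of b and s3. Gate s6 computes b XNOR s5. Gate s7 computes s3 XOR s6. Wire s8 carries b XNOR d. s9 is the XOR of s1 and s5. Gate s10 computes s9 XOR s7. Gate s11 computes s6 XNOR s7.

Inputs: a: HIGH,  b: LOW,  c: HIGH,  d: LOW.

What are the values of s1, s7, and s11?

s1 = a XOR b = HIGH XOR LOW = HIGH
s3 = s1 XOR c = HIGH XOR HIGH = LOW
s5 = b AND s3 = LOW AND LOW = LOW
s6 = b XNOR s5 = LOW XNOR LOW = HIGH
s7 = s3 XOR s6 = LOW XOR HIGH = HIGH
s11 = s6 XNOR s7 = HIGH XNOR HIGH = HIGH

s1 = HIGH  s7 = HIGH  s11 = HIGH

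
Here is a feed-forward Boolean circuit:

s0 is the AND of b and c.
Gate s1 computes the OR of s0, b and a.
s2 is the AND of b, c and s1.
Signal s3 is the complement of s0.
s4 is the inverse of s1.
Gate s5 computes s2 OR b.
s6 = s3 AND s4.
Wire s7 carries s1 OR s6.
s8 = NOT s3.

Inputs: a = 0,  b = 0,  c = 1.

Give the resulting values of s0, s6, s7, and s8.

s0 = 0, s6 = 1, s7 = 1, s8 = 0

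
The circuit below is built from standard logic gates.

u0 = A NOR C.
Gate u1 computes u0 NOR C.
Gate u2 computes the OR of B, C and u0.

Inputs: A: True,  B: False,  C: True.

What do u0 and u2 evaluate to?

u0 = False, u2 = True

u0 = A NOR C = True NOR True = False
u2 = B OR C OR u0 = False OR True OR False = True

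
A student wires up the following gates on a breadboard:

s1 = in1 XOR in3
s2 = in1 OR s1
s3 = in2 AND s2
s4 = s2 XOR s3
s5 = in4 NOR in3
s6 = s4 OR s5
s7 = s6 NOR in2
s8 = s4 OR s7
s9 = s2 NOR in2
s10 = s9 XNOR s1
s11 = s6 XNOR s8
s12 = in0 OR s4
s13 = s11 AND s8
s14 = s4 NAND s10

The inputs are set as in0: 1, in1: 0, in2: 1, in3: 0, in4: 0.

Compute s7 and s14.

s7 = 0, s14 = 1

s1 = in1 XOR in3 = 0 XOR 0 = 0
s2 = in1 OR s1 = 0 OR 0 = 0
s3 = in2 AND s2 = 1 AND 0 = 0
s4 = s2 XOR s3 = 0 XOR 0 = 0
s5 = in4 NOR in3 = 0 NOR 0 = 1
s6 = s4 OR s5 = 0 OR 1 = 1
s7 = s6 NOR in2 = 1 NOR 1 = 0
s9 = s2 NOR in2 = 0 NOR 1 = 0
s10 = s9 XNOR s1 = 0 XNOR 0 = 1
s14 = s4 NAND s10 = 0 NAND 1 = 1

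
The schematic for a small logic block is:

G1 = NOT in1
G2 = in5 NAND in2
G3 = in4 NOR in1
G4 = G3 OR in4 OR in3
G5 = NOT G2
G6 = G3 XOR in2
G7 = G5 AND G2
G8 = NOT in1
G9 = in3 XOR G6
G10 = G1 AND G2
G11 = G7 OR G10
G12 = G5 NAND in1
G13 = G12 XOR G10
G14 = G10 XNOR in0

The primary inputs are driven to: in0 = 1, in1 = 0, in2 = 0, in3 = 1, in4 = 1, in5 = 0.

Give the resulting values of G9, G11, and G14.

G9 = 1, G11 = 1, G14 = 1

G1 = NOT in1 = NOT 0 = 1
G2 = in5 NAND in2 = 0 NAND 0 = 1
G3 = in4 NOR in1 = 1 NOR 0 = 0
G5 = NOT G2 = NOT 1 = 0
G6 = G3 XOR in2 = 0 XOR 0 = 0
G7 = G5 AND G2 = 0 AND 1 = 0
G9 = in3 XOR G6 = 1 XOR 0 = 1
G10 = G1 AND G2 = 1 AND 1 = 1
G11 = G7 OR G10 = 0 OR 1 = 1
G14 = G10 XNOR in0 = 1 XNOR 1 = 1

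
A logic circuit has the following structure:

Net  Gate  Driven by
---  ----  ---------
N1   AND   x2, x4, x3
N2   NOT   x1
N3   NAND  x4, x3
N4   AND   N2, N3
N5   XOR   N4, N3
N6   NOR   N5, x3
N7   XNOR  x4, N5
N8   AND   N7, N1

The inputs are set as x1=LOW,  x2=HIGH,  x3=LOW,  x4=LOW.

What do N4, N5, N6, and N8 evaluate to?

N4 = HIGH, N5 = LOW, N6 = HIGH, N8 = LOW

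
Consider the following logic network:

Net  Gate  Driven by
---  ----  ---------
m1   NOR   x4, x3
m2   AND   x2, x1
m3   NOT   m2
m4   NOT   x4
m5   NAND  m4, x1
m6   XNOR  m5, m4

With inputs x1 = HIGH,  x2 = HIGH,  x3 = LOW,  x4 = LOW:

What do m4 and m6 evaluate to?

m4 = NOT x4 = NOT LOW = HIGH
m5 = m4 NAND x1 = HIGH NAND HIGH = LOW
m6 = m5 XNOR m4 = LOW XNOR HIGH = LOW

m4 = HIGH, m6 = LOW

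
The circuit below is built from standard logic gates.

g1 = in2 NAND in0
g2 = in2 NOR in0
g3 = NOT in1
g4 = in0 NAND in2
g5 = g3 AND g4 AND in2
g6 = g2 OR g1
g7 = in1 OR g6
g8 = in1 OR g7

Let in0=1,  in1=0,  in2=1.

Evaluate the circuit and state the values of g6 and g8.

g1 = in2 NAND in0 = 1 NAND 1 = 0
g2 = in2 NOR in0 = 1 NOR 1 = 0
g6 = g2 OR g1 = 0 OR 0 = 0
g7 = in1 OR g6 = 0 OR 0 = 0
g8 = in1 OR g7 = 0 OR 0 = 0

g6 = 0; g8 = 0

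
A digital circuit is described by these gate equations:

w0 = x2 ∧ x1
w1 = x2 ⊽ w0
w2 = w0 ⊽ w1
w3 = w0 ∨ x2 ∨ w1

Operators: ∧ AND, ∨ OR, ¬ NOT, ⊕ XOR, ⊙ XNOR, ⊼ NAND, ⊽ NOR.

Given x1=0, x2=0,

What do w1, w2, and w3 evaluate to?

w1 = 1; w2 = 0; w3 = 1

w0 = x2 AND x1 = 0 AND 0 = 0
w1 = x2 NOR w0 = 0 NOR 0 = 1
w2 = w0 NOR w1 = 0 NOR 1 = 0
w3 = w0 OR x2 OR w1 = 0 OR 0 OR 1 = 1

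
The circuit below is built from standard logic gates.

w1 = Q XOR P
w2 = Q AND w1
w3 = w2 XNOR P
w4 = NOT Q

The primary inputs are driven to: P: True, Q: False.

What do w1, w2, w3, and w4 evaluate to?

w1 = True, w2 = False, w3 = False, w4 = True

w1 = Q XOR P = False XOR True = True
w2 = Q AND w1 = False AND True = False
w3 = w2 XNOR P = False XNOR True = False
w4 = NOT Q = NOT False = True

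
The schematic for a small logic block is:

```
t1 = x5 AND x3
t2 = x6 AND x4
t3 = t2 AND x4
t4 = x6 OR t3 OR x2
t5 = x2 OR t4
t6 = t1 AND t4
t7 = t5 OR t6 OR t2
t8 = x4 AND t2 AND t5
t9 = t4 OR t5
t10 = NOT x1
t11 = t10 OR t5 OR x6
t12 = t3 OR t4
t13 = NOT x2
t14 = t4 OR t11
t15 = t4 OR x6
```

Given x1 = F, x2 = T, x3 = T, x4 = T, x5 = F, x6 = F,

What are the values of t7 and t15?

t7 = T, t15 = T

t1 = x5 AND x3 = F AND T = F
t2 = x6 AND x4 = F AND T = F
t3 = t2 AND x4 = F AND T = F
t4 = x6 OR t3 OR x2 = F OR F OR T = T
t5 = x2 OR t4 = T OR T = T
t6 = t1 AND t4 = F AND T = F
t7 = t5 OR t6 OR t2 = T OR F OR F = T
t15 = t4 OR x6 = T OR F = T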